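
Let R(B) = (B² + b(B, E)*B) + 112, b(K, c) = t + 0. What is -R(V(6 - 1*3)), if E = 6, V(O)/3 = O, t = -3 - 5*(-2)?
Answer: -256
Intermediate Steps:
t = 7 (t = -3 + 10 = 7)
V(O) = 3*O
b(K, c) = 7 (b(K, c) = 7 + 0 = 7)
R(B) = 112 + B² + 7*B (R(B) = (B² + 7*B) + 112 = 112 + B² + 7*B)
-R(V(6 - 1*3)) = -(112 + (3*(6 - 1*3))² + 7*(3*(6 - 1*3))) = -(112 + (3*(6 - 3))² + 7*(3*(6 - 3))) = -(112 + (3*3)² + 7*(3*3)) = -(112 + 9² + 7*9) = -(112 + 81 + 63) = -1*256 = -256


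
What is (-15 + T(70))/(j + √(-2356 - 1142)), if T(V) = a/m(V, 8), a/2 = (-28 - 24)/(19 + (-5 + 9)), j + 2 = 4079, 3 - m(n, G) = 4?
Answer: -327519/127461607 + 241*I*√3498/382384821 ≈ -0.0025695 + 3.7276e-5*I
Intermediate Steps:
m(n, G) = -1 (m(n, G) = 3 - 1*4 = 3 - 4 = -1)
j = 4077 (j = -2 + 4079 = 4077)
a = -104/23 (a = 2*((-28 - 24)/(19 + (-5 + 9))) = 2*(-52/(19 + 4)) = 2*(-52/23) = -104/23 ≈ -4.5217)
T(V) = 104/23 (T(V) = -104/23/(-1) = -104/23*(-1) = 104/23)
(-15 + T(70))/(j + √(-2356 - 1142)) = (-15 + 104/23)/(4077 + √(-2356 - 1142)) = -241/(23*(4077 + √(-3498))) = -241/(23*(4077 + I*√3498))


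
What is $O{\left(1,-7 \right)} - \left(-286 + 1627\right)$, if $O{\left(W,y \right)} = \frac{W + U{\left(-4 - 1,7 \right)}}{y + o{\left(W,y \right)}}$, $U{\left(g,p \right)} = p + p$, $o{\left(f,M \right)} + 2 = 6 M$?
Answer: $- \frac{22802}{17} \approx -1341.3$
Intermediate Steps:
$o{\left(f,M \right)} = -2 + 6 M$
$U{\left(g,p \right)} = 2 p$
$O{\left(W,y \right)} = \frac{14 + W}{-2 + 7 y}$ ($O{\left(W,y \right)} = \frac{W + 2 \cdot 7}{y + \left(-2 + 6 y\right)} = \frac{W + 14}{-2 + 7 y} = \frac{14 + W}{-2 + 7 y}$)
$O{\left(1,-7 \right)} - \left(-286 + 1627\right) = \frac{14 + 1}{-2 + 7 \left(-7\right)} - \left(-286 + 1627\right) = \frac{1}{-2 - 49} \cdot 15 - 1341 = \frac{1}{-51} \cdot 15 - 1341 = \left(- \frac{1}{51}\right) 15 - 1341 = - \frac{5}{17} - 1341 = - \frac{22802}{17}$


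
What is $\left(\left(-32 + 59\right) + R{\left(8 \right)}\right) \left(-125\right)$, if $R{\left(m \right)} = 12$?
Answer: $-4875$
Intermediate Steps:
$\left(\left(-32 + 59\right) + R{\left(8 \right)}\right) \left(-125\right) = \left(\left(-32 + 59\right) + 12\right) \left(-125\right) = \left(27 + 12\right) \left(-125\right) = 39 \left(-125\right) = -4875$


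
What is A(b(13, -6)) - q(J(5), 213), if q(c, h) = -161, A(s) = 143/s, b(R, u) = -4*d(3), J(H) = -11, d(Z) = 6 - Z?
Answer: 1789/12 ≈ 149.08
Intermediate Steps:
b(R, u) = -12 (b(R, u) = -4*(6 - 1*3) = -4*(6 - 3) = -4*3 = -12)
A(b(13, -6)) - q(J(5), 213) = 143/(-12) - 1*(-161) = 143*(-1/12) + 161 = -143/12 + 161 = 1789/12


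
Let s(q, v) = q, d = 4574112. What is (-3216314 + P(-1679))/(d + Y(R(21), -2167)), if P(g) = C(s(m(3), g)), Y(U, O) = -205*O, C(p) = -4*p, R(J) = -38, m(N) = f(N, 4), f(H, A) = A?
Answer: -3216330/5018347 ≈ -0.64091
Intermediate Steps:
m(N) = 4
P(g) = -16 (P(g) = -4*4 = -16)
(-3216314 + P(-1679))/(d + Y(R(21), -2167)) = (-3216314 - 16)/(4574112 - 205*(-2167)) = -3216330/(4574112 + 444235) = -3216330/5018347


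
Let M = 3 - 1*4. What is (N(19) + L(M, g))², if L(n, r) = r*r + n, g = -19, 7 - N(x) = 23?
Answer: 118336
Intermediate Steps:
N(x) = -16 (N(x) = 7 - 1*23 = 7 - 23 = -16)
M = -1 (M = 3 - 4 = -1)
L(n, r) = n + r² (L(n, r) = r² + n = n + r²)
(N(19) + L(M, g))² = (-16 + (-1 + (-19)²))² = (-16 + (-1 + 361))² = (-16 + 360)² = 344² = 118336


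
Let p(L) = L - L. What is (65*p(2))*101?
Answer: 0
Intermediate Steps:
p(L) = 0
(65*p(2))*101 = (65*0)*101 = 0*101 = 0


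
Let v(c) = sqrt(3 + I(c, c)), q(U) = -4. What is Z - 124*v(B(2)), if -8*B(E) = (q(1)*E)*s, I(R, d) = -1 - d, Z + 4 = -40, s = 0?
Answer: -44 - 124*sqrt(2) ≈ -219.36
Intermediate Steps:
Z = -44 (Z = -4 - 40 = -44)
B(E) = 0 (B(E) = -(-4*E)*0/8 = -1/8*0 = 0)
v(c) = sqrt(2 - c) (v(c) = sqrt(3 + (-1 - c)) = sqrt(2 - c))
Z - 124*v(B(2)) = -44 - 124*sqrt(2 - 1*0) = -44 - 124*sqrt(2 + 0) = -44 - 124*sqrt(2)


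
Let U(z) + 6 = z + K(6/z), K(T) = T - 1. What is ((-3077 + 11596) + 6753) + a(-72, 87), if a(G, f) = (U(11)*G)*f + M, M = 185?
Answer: -143173/11 ≈ -13016.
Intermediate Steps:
K(T) = -1 + T
U(z) = -7 + z + 6/z (U(z) = -6 + (z + (-1 + 6/z)) = -6 + (-1 + z + 6/z) = -7 + z + 6/z)
a(G, f) = 185 + 50*G*f/11 (a(G, f) = ((-7 + 11 + 6/11)*G)*f + 185 = (50*G/11)*f + 185 = 50*G*f/11 + 185 = 185 + 50*G*f/11)
((-3077 + 11596) + 6753) + a(-72, 87) = ((-3077 + 11596) + 6753) + (185 + (50/11)*(-72)*87) = (8519 + 6753) + (185 - 313200/11) = 15272 - 311165/11 = -143173/11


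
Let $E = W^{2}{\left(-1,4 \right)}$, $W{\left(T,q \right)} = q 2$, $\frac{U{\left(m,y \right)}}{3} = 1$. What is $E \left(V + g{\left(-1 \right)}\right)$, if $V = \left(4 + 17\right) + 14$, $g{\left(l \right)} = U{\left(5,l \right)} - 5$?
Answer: $2112$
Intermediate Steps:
$U{\left(m,y \right)} = 3$ ($U{\left(m,y \right)} = 3 \cdot 1 = 3$)
$W{\left(T,q \right)} = 2 q$
$g{\left(l \right)} = -2$ ($g{\left(l \right)} = 3 - 5 = -2$)
$V = 35$ ($V = 21 + 14 = 35$)
$E = 64$ ($E = \left(2 \cdot 4\right)^{2} = 8^{2} = 64$)
$E \left(V + g{\left(-1 \right)}\right) = 64 \left(35 - 2\right) = 64 \cdot 33 = 2112$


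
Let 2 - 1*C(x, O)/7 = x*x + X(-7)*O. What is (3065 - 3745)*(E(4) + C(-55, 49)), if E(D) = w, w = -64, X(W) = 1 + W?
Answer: 13033560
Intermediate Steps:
C(x, O) = 14 - 7*x² + 42*O (C(x, O) = 14 - 7*(x*x + (1 - 7)*O) = 14 - 7*(x² - 6*O) = 14 + (-7*x² + 42*O) = 14 - 7*x² + 42*O)
E(D) = -64
(3065 - 3745)*(E(4) + C(-55, 49)) = (3065 - 3745)*(-64 + (14 - 7*(-55)² + 42*49)) = -680*(-64 + (14 - 7*3025 + 2058)) = -680*(-64 + (14 - 21175 + 2058)) = -680*(-64 - 19103) = -680*(-19167) = 13033560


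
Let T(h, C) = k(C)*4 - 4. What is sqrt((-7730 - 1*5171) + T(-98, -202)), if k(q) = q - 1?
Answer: I*sqrt(13717) ≈ 117.12*I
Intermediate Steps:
k(q) = -1 + q
T(h, C) = -8 + 4*C (T(h, C) = (-1 + C)*4 - 4 = (-4 + 4*C) - 4 = -8 + 4*C)
sqrt((-7730 - 1*5171) + T(-98, -202)) = sqrt((-7730 - 1*5171) + (-8 + 4*(-202))) = sqrt((-7730 - 5171) + (-8 - 808)) = sqrt(-12901 - 816) = sqrt(-13717) = I*sqrt(13717)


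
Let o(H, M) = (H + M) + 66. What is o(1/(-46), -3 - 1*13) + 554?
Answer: 27783/46 ≈ 603.98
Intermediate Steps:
o(H, M) = 66 + H + M
o(1/(-46), -3 - 1*13) + 554 = (66 + 1/(-46) + (-3 - 1*13)) + 554 = (66 - 1/46 + (-3 - 13)) + 554 = (66 - 1/46 - 16) + 554 = 2299/46 + 554 = 27783/46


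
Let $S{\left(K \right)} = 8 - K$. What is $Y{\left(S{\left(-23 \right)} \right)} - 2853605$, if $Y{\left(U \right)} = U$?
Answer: $-2853574$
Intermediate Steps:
$Y{\left(S{\left(-23 \right)} \right)} - 2853605 = \left(8 - -23\right) - 2853605 = \left(8 + 23\right) - 2853605 = 31 - 2853605 = -2853574$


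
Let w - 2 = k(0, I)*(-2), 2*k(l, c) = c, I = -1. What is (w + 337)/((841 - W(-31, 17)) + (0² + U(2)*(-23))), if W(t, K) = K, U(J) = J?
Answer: 170/389 ≈ 0.43702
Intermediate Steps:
k(l, c) = c/2
w = 3 (w = 2 + ((½)*(-1))*(-2) = 2 - ½*(-2) = 2 + 1 = 3)
(w + 337)/((841 - W(-31, 17)) + (0² + U(2)*(-23))) = (3 + 337)/((841 - 1*17) + (0² + 2*(-23))) = 340/((841 - 17) + (0 - 46)) = 340/(824 - 46) = 340/778 = 340*(1/778) = 170/389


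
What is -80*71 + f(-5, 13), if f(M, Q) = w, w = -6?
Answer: -5686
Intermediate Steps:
f(M, Q) = -6
-80*71 + f(-5, 13) = -80*71 - 6 = -5680 - 6 = -5686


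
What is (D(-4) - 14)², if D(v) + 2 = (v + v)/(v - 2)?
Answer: 1936/9 ≈ 215.11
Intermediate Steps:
D(v) = -2 + 2*v/(-2 + v) (D(v) = -2 + (v + v)/(v - 2) = -2 + (2*v)/(-2 + v) = -2 + 2*v/(-2 + v))
(D(-4) - 14)² = (4/(-2 - 4) - 14)² = (4/(-6) - 14)² = (4*(-⅙) - 14)² = (-⅔ - 14)² = (-44/3)² = 1936/9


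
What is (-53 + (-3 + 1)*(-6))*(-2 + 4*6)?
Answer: -902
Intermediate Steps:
(-53 + (-3 + 1)*(-6))*(-2 + 4*6) = (-53 - 2*(-6))*(-2 + 24) = (-53 + 12)*22 = -41*22 = -902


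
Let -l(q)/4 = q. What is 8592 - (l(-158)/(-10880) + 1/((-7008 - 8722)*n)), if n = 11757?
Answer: 43220655508715/5030302992 ≈ 8592.1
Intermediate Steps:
l(q) = -4*q
8592 - (l(-158)/(-10880) + 1/((-7008 - 8722)*n)) = 8592 - (-4*(-158)/(-10880) + 1/(-7008 - 8722*11757)) = 8592 - (632*(-1/10880) + (1/11757)/(-15730)) = 8592 - (-79/1360 - 1/15730*1/11757) = 8592 - (-79/1360 - 1/184937610) = 8592 - 1*(-292201451/5030302992) = 8592 + 292201451/5030302992 = 43220655508715/5030302992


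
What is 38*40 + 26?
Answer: 1546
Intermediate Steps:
38*40 + 26 = 1520 + 26 = 1546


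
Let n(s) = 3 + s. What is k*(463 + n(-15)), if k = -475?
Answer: -214225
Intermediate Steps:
k*(463 + n(-15)) = -475*(463 + (3 - 15)) = -475*(463 - 12) = -475*451 = -214225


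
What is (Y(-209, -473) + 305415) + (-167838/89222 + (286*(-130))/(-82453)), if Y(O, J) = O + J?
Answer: 160128202728516/525472969 ≈ 3.0473e+5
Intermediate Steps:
Y(O, J) = J + O
(Y(-209, -473) + 305415) + (-167838/89222 + (286*(-130))/(-82453)) = ((-473 - 209) + 305415) + (-167838/89222 + (286*(-130))/(-82453)) = (-682 + 305415) + (-167838*1/89222 - 37180*(-1/82453)) = 304733 + (-83919/44611 + 37180/82453) = 304733 - 751533761/525472969 = 160128202728516/525472969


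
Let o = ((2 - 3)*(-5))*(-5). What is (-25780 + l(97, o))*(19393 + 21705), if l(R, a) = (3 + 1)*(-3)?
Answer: -1059999616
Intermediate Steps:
o = -25 (o = -1*(-5)*(-5) = 5*(-5) = -25)
l(R, a) = -12 (l(R, a) = 4*(-3) = -12)
(-25780 + l(97, o))*(19393 + 21705) = (-25780 - 12)*(19393 + 21705) = -25792*41098 = -1059999616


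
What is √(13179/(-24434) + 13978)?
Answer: √8344828520482/24434 ≈ 118.23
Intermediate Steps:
√(13179/(-24434) + 13978) = √(13179*(-1/24434) + 13978) = √(-13179/24434 + 13978) = √(341525273/24434) = √8344828520482/24434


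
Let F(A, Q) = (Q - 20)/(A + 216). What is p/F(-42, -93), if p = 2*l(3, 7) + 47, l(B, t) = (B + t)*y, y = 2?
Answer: -15138/113 ≈ -133.96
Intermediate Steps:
l(B, t) = 2*B + 2*t (l(B, t) = (B + t)*2 = 2*B + 2*t)
F(A, Q) = (-20 + Q)/(216 + A)
p = 87 (p = 2*(2*3 + 2*7) + 47 = 2*(6 + 14) + 47 = 2*20 + 47 = 40 + 47 = 87)
p/F(-42, -93) = 87/(((-20 - 93)/(216 - 42))) = 87/((-113/174)) = 87/(((1/174)*(-113))) = 87/(-113/174) = 87*(-174/113) = -15138/113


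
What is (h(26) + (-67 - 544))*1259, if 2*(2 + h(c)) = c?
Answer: -755400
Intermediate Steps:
h(c) = -2 + c/2
(h(26) + (-67 - 544))*1259 = ((-2 + (½)*26) + (-67 - 544))*1259 = ((-2 + 13) - 611)*1259 = (11 - 611)*1259 = -600*1259 = -755400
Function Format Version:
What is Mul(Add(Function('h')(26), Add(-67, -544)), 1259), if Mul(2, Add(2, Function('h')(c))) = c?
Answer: -755400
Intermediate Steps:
Function('h')(c) = Add(-2, Mul(Rational(1, 2), c))
Mul(Add(Function('h')(26), Add(-67, -544)), 1259) = Mul(Add(Add(-2, Mul(Rational(1, 2), 26)), Add(-67, -544)), 1259) = Mul(Add(Add(-2, 13), -611), 1259) = Mul(Add(11, -611), 1259) = Mul(-600, 1259) = -755400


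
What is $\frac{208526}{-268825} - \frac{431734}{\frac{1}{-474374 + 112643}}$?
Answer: $\frac{41982822722795524}{268825} \approx 1.5617 \cdot 10^{11}$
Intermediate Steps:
$\frac{208526}{-268825} - \frac{431734}{\frac{1}{-474374 + 112643}} = 208526 \left(- \frac{1}{268825}\right) - \frac{431734}{\frac{1}{-361731}} = - \frac{208526}{268825} - \frac{431734}{- \frac{1}{361731}} = - \frac{208526}{268825} - -156171571554 = - \frac{208526}{268825} + 156171571554 = \frac{41982822722795524}{268825}$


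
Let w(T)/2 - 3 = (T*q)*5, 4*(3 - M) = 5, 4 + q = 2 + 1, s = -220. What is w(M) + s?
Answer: -463/2 ≈ -231.50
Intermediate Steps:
q = -1 (q = -4 + (2 + 1) = -4 + 3 = -1)
M = 7/4 (M = 3 - ¼*5 = 3 - 5/4 = 7/4 ≈ 1.7500)
w(T) = 6 - 10*T (w(T) = 6 + 2*((T*(-1))*5) = 6 + 2*(-T*5) = 6 + 2*(-5*T) = 6 - 10*T)
w(M) + s = (6 - 10*7/4) - 220 = (6 - 35/2) - 220 = -23/2 - 220 = -463/2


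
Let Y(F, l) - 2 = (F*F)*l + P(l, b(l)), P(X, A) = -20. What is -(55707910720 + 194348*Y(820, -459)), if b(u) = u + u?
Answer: 59926229784344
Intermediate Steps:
b(u) = 2*u
Y(F, l) = -18 + l*F**2 (Y(F, l) = 2 + ((F*F)*l - 20) = 2 + (F**2*l - 20) = 2 + (l*F**2 - 20) = 2 + (-20 + l*F**2) = -18 + l*F**2)
-(55707910720 + 194348*Y(820, -459)) = -(55704412456 - 59981934196800) = -194348/(1/((-18 - 308631600) + 286640)) = -194348/(1/(-308631618 + 286640)) = -194348/(1/(-308344978)) = -194348/(-1/308344978) = -194348*(-308344978) = 59926229784344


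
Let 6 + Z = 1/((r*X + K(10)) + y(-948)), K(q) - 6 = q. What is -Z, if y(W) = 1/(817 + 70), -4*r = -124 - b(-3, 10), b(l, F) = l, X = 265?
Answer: 170987014/28498427 ≈ 5.9999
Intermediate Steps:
K(q) = 6 + q
r = 121/4 (r = -(-124 - 1*(-3))/4 = -(-124 + 3)/4 = -¼*(-121) = 121/4 ≈ 30.250)
y(W) = 1/887
Z = -170987014/28498427 (Z = -6 + 1/(((121/4)*265 + (6 + 10)) + 1/887) = -6 + 1/((32065/4 + 16) + 1/887) = -6 + 1/(32129/4 + 1/887) = -6 + 1/(28498427/3548) = -6 + 3548/28498427 = -170987014/28498427 ≈ -5.9999)
-Z = -1*(-170987014/28498427) = 170987014/28498427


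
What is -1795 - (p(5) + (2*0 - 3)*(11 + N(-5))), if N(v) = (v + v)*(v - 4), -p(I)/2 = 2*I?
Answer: -1472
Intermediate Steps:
p(I) = -4*I
N(v) = 2*v*(-4 + v) (N(v) = (2*v)*(-4 + v) = 2*v*(-4 + v))
-1795 - (p(5) + (2*0 - 3)*(11 + N(-5))) = -1795 - (-4*5 + (2*0 - 3)*(11 + 2*(-5)*(-4 - 5))) = -1795 - (-20 + (0 - 3)*(11 + 2*(-5)*(-9))) = -1795 - (-20 - 3*(11 + 90)) = -1795 - (-20 - 3*101) = -1795 - (-20 - 303) = -1795 - 1*(-323) = -1795 + 323 = -1472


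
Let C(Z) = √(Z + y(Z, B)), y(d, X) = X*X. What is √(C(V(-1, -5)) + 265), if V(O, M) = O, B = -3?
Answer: √(265 + 2*√2) ≈ 16.365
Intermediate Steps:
y(d, X) = X²
C(Z) = √(9 + Z) (C(Z) = √(Z + (-3)²) = √(Z + 9) = √(9 + Z))
√(C(V(-1, -5)) + 265) = √(√(9 - 1) + 265) = √(√8 + 265) = √(2*√2 + 265) = √(265 + 2*√2)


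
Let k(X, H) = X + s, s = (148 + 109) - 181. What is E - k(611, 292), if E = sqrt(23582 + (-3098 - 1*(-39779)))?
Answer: -687 + sqrt(60263) ≈ -441.51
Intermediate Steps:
s = 76 (s = 257 - 181 = 76)
k(X, H) = 76 + X (k(X, H) = X + 76 = 76 + X)
E = sqrt(60263) (E = sqrt(23582 + (-3098 + 39779)) = sqrt(23582 + 36681) = sqrt(60263) ≈ 245.49)
E - k(611, 292) = sqrt(60263) - (76 + 611) = sqrt(60263) - 1*687 = sqrt(60263) - 687 = -687 + sqrt(60263)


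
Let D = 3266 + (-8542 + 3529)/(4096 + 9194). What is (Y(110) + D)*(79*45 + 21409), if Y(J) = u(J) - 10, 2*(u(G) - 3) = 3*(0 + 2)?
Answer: 180352280698/2215 ≈ 8.1423e+7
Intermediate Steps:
u(G) = 6 (u(G) = 3 + (3*(0 + 2))/2 = 3 + (3*2)/2 = 3 + (1/2)*6 = 3 + 3 = 6)
D = 14466709/4430 (D = 3266 - 5013/13290 = 3266 - 5013*1/13290 = 3266 - 1671/4430 = 14466709/4430 ≈ 3265.6)
Y(J) = -4 (Y(J) = 6 - 10 = -4)
(Y(110) + D)*(79*45 + 21409) = (-4 + 14466709/4430)*(79*45 + 21409) = 14448989*(3555 + 21409)/4430 = (14448989/4430)*24964 = 180352280698/2215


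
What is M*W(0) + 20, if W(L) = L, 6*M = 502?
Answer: 20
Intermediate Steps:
M = 251/3 (M = (1/6)*502 = 251/3 ≈ 83.667)
M*W(0) + 20 = (251/3)*0 + 20 = 0 + 20 = 20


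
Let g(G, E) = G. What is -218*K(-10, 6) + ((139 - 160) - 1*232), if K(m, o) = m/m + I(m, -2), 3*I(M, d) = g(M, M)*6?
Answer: 3889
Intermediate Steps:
I(M, d) = 2*M (I(M, d) = (M*6)/3 = (6*M)/3 = 2*M)
K(m, o) = 1 + 2*m (K(m, o) = m/m + 2*m = 1 + 2*m)
-218*K(-10, 6) + ((139 - 160) - 1*232) = -218*(1 + 2*(-10)) + ((139 - 160) - 1*232) = -218*(1 - 20) + (-21 - 232) = -218*(-19) - 253 = 4142 - 253 = 3889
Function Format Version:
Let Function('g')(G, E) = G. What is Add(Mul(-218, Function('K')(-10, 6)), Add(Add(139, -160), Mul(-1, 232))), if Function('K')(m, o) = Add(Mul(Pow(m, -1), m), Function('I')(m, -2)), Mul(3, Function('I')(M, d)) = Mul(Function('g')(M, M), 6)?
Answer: 3889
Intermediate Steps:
Function('I')(M, d) = Mul(2, M) (Function('I')(M, d) = Mul(Rational(1, 3), Mul(M, 6)) = Mul(Rational(1, 3), Mul(6, M)) = Mul(2, M))
Function('K')(m, o) = Add(1, Mul(2, m)) (Function('K')(m, o) = Add(Mul(Pow(m, -1), m), Mul(2, m)) = Add(1, Mul(2, m)))
Add(Mul(-218, Function('K')(-10, 6)), Add(Add(139, -160), Mul(-1, 232))) = Add(Mul(-218, Add(1, Mul(2, -10))), Add(Add(139, -160), Mul(-1, 232))) = Add(Mul(-218, Add(1, -20)), Add(-21, -232)) = Add(Mul(-218, -19), -253) = Add(4142, -253) = 3889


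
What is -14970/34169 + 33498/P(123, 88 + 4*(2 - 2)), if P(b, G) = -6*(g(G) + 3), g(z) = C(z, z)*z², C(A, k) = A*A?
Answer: -897934764357/2049099178091 ≈ -0.43821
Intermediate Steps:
C(A, k) = A²
g(z) = z⁴ (g(z) = z²*z² = z⁴)
P(b, G) = -18 - 6*G⁴ (P(b, G) = -6*(G⁴ + 3) = -6*(3 + G⁴) = -18 - 6*G⁴)
-14970/34169 + 33498/P(123, 88 + 4*(2 - 2)) = -14970/34169 + 33498/(-18 - 6*(88 + 4*(2 - 2))⁴) = -14970*1/34169 + 33498/(-18 - 6*(88 + 4*0)⁴) = -14970/34169 + 33498/(-18 - 6*(88 + 0)⁴) = -14970/34169 + 33498/(-18 - 6*88⁴) = -14970/34169 + 33498/(-18 - 6*59969536) = -14970/34169 + 33498/(-18 - 359817216) = -14970/34169 + 33498/(-359817234) = -14970/34169 + 33498*(-1/359817234) = -14970/34169 - 5583/59969539 = -897934764357/2049099178091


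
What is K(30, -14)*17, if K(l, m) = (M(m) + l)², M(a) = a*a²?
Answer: 125218532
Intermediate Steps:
M(a) = a³
K(l, m) = (l + m³)² (K(l, m) = (m³ + l)² = (l + m³)²)
K(30, -14)*17 = (30 + (-14)³)²*17 = (30 - 2744)²*17 = (-2714)²*17 = 7365796*17 = 125218532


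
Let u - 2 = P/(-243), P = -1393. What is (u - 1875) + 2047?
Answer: 43675/243 ≈ 179.73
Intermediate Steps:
u = 1879/243 (u = 2 - 1393/(-243) = 2 - 1393*(-1/243) = 2 + 1393/243 = 1879/243 ≈ 7.7325)
(u - 1875) + 2047 = (1879/243 - 1875) + 2047 = -453746/243 + 2047 = 43675/243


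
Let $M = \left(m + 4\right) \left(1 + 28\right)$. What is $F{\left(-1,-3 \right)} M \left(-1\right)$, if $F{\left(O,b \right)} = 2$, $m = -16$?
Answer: $696$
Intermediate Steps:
$M = -348$ ($M = \left(-16 + 4\right) \left(1 + 28\right) = \left(-12\right) 29 = -348$)
$F{\left(-1,-3 \right)} M \left(-1\right) = 2 \left(-348\right) \left(-1\right) = \left(-696\right) \left(-1\right) = 696$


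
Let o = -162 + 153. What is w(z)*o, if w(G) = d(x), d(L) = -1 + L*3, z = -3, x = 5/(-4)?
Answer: 171/4 ≈ 42.750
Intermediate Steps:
o = -9
x = -5/4 (x = 5*(-¼) = -5/4 ≈ -1.2500)
d(L) = -1 + 3*L
w(G) = -19/4 (w(G) = -1 + 3*(-5/4) = -1 - 15/4 = -19/4)
w(z)*o = -19/4*(-9) = 171/4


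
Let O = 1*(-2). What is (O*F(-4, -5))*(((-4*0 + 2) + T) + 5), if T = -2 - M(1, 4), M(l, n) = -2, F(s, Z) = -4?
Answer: 56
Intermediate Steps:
O = -2
T = 0 (T = -2 - 1*(-2) = -2 + 2 = 0)
(O*F(-4, -5))*(((-4*0 + 2) + T) + 5) = (-2*(-4))*(((-4*0 + 2) + 0) + 5) = 8*(((0 + 2) + 0) + 5) = 8*((2 + 0) + 5) = 8*(2 + 5) = 8*7 = 56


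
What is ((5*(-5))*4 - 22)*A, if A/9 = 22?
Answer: -24156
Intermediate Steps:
A = 198 (A = 9*22 = 198)
((5*(-5))*4 - 22)*A = ((5*(-5))*4 - 22)*198 = (-25*4 - 22)*198 = (-100 - 22)*198 = -122*198 = -24156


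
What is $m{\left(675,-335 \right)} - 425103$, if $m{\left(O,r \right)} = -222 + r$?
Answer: $-425660$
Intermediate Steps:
$m{\left(675,-335 \right)} - 425103 = \left(-222 - 335\right) - 425103 = -557 - 425103 = -425660$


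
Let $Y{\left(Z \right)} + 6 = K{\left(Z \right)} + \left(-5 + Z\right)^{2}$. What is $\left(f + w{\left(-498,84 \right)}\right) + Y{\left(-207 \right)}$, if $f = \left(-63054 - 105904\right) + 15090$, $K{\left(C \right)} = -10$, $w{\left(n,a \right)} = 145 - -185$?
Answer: $-108610$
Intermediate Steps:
$w{\left(n,a \right)} = 330$ ($w{\left(n,a \right)} = 145 + 185 = 330$)
$Y{\left(Z \right)} = -16 + \left(-5 + Z\right)^{2}$ ($Y{\left(Z \right)} = -6 + \left(-10 + \left(-5 + Z\right)^{2}\right) = -16 + \left(-5 + Z\right)^{2}$)
$f = -153868$ ($f = -168958 + 15090 = -153868$)
$\left(f + w{\left(-498,84 \right)}\right) + Y{\left(-207 \right)} = \left(-153868 + 330\right) - \left(16 - \left(-5 - 207\right)^{2}\right) = -153538 - \left(16 - \left(-212\right)^{2}\right) = -153538 + \left(-16 + 44944\right) = -153538 + 44928 = -108610$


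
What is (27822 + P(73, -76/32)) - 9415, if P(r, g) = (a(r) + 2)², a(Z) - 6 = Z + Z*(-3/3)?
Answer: 18471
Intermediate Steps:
a(Z) = 6 (a(Z) = 6 + (Z + Z*(-3/3)) = 6 + (Z + Z*(-3*⅓)) = 6 + (Z + Z*(-1)) = 6 + (Z - Z) = 6 + 0 = 6)
P(r, g) = 64 (P(r, g) = (6 + 2)² = 8² = 64)
(27822 + P(73, -76/32)) - 9415 = (27822 + 64) - 9415 = 27886 - 9415 = 18471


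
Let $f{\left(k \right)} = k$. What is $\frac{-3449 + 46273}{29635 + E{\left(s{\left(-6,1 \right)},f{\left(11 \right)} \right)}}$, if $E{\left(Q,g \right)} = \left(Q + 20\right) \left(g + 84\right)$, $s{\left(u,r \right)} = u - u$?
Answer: $\frac{808}{595} \approx 1.358$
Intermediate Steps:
$s{\left(u,r \right)} = 0$
$E{\left(Q,g \right)} = \left(20 + Q\right) \left(84 + g\right)$
$\frac{-3449 + 46273}{29635 + E{\left(s{\left(-6,1 \right)},f{\left(11 \right)} \right)}} = \frac{-3449 + 46273}{29635 + \left(1680 + 20 \cdot 11 + 84 \cdot 0 + 0 \cdot 11\right)} = \frac{42824}{29635 + \left(1680 + 220 + 0 + 0\right)} = \frac{42824}{29635 + 1900} = \frac{42824}{31535} = 42824 \cdot \frac{1}{31535} = \frac{808}{595}$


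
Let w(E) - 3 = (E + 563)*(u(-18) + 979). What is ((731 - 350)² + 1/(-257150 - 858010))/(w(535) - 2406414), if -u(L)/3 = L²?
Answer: -23125391537/382137453000 ≈ -0.060516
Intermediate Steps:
u(L) = -3*L²
w(E) = 3944 + 7*E (w(E) = 3 + (E + 563)*(-3*(-18)² + 979) = 3 + (563 + E)*(-3*324 + 979) = 3 + (563 + E)*(-972 + 979) = 3 + (563 + E)*7 = 3 + (3941 + 7*E) = 3944 + 7*E)
((731 - 350)² + 1/(-257150 - 858010))/(w(535) - 2406414) = ((731 - 350)² + 1/(-257150 - 858010))/((3944 + 7*535) - 2406414) = (381² + 1/(-1115160))/((3944 + 3745) - 2406414) = (145161 - 1/1115160)/(7689 - 2406414) = (161877740759/1115160)/(-2398725) = (161877740759/1115160)*(-1/2398725) = -23125391537/382137453000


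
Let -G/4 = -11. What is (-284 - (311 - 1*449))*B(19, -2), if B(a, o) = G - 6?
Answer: -5548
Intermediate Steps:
G = 44 (G = -4*(-11) = 44)
B(a, o) = 38 (B(a, o) = 44 - 6 = 38)
(-284 - (311 - 1*449))*B(19, -2) = (-284 - (311 - 1*449))*38 = (-284 - (311 - 449))*38 = (-284 - 1*(-138))*38 = (-284 + 138)*38 = -146*38 = -5548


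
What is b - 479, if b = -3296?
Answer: -3775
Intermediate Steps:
b - 479 = -3296 - 479 = -3775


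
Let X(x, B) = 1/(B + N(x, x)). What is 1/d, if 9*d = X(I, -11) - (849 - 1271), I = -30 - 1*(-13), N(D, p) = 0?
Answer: 33/1547 ≈ 0.021332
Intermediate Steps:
I = -17 (I = -30 + 13 = -17)
X(x, B) = 1/B (X(x, B) = 1/(B + 0) = 1/B)
d = 1547/33 (d = (1/(-11) - (849 - 1271))/9 = (-1/11 - 1*(-422))/9 = (-1/11 + 422)/9 = (⅑)*(4641/11) = 1547/33 ≈ 46.879)
1/d = 1/(1547/33) = 33/1547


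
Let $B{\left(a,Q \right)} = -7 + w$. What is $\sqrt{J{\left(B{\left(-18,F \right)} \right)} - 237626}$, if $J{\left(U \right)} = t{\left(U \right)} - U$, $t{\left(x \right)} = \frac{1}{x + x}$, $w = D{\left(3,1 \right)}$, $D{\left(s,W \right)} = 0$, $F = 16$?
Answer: $\frac{i \sqrt{46573338}}{14} \approx 487.46 i$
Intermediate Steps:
$w = 0$
$t{\left(x \right)} = \frac{1}{2 x}$
$B{\left(a,Q \right)} = -7$ ($B{\left(a,Q \right)} = -7 + 0 = -7$)
$J{\left(U \right)} = \frac{1}{2 U} - U$
$\sqrt{J{\left(B{\left(-18,F \right)} \right)} - 237626} = \sqrt{\left(\frac{1}{2 \left(-7\right)} - -7\right) - 237626} = \sqrt{\left(\frac{1}{2} \left(- \frac{1}{7}\right) + 7\right) - 237626} = \sqrt{\left(- \frac{1}{14} + 7\right) - 237626} = \sqrt{\frac{97}{14} - 237626} = \sqrt{- \frac{3326667}{14}} = \frac{i \sqrt{46573338}}{14}$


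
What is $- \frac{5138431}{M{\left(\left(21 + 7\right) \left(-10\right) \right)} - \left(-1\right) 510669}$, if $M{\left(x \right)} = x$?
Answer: $- \frac{5138431}{510389} \approx -10.068$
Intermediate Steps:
$- \frac{5138431}{M{\left(\left(21 + 7\right) \left(-10\right) \right)} - \left(-1\right) 510669} = - \frac{5138431}{\left(21 + 7\right) \left(-10\right) - \left(-1\right) 510669} = - \frac{5138431}{28 \left(-10\right) - -510669} = - \frac{5138431}{-280 + 510669} = - \frac{5138431}{510389}$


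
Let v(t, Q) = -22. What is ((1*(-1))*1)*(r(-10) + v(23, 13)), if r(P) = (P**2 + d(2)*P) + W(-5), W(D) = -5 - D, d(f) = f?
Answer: -58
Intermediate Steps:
r(P) = P**2 + 2*P (r(P) = (P**2 + 2*P) + (-5 - 1*(-5)) = (P**2 + 2*P) + (-5 + 5) = (P**2 + 2*P) + 0 = P**2 + 2*P)
((1*(-1))*1)*(r(-10) + v(23, 13)) = ((1*(-1))*1)*(-10*(2 - 10) - 22) = (-1*1)*(-10*(-8) - 22) = -(80 - 22) = -1*58 = -58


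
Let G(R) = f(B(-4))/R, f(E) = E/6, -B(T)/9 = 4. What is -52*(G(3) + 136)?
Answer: -6968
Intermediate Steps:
B(T) = -36 (B(T) = -9*4 = -36)
f(E) = E/6 (f(E) = E*(⅙) = E/6)
G(R) = -6/R (G(R) = ((⅙)*(-36))/R = -6/R)
-52*(G(3) + 136) = -52*(-6/3 + 136) = -52*(-6*⅓ + 136) = -52*(-2 + 136) = -52*134 = -6968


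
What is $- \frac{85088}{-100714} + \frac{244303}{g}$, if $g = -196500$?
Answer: $- \frac{3942470171}{9895150500} \approx -0.39842$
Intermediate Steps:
$- \frac{85088}{-100714} + \frac{244303}{g} = - \frac{85088}{-100714} + \frac{244303}{-196500} = \left(-85088\right) \left(- \frac{1}{100714}\right) + 244303 \left(- \frac{1}{196500}\right) = \frac{42544}{50357} - \frac{244303}{196500} = - \frac{3942470171}{9895150500}$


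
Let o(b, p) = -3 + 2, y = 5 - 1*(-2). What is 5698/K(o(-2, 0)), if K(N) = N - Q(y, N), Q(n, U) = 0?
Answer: -5698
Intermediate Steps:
y = 7 (y = 5 + 2 = 7)
o(b, p) = -1
K(N) = N (K(N) = N - 1*0 = N + 0 = N)
5698/K(o(-2, 0)) = 5698/(-1) = 5698*(-1) = -5698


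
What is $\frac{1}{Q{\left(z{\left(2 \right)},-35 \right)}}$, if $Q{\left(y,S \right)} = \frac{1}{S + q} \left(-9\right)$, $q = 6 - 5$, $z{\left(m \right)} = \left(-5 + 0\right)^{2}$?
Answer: $\frac{34}{9} \approx 3.7778$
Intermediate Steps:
$z{\left(m \right)} = 25$ ($z{\left(m \right)} = \left(-5\right)^{2} = 25$)
$q = 1$ ($q = 6 - 5 = 1$)
$Q{\left(y,S \right)} = - \frac{9}{1 + S}$ ($Q{\left(y,S \right)} = \frac{1}{S + 1} \left(-9\right) = \frac{1}{1 + S} \left(-9\right) = - \frac{9}{1 + S}$)
$\frac{1}{Q{\left(z{\left(2 \right)},-35 \right)}} = \frac{1}{\left(-9\right) \frac{1}{1 - 35}} = \frac{1}{\left(-9\right) \frac{1}{-34}} = \frac{1}{\left(-9\right) \left(- \frac{1}{34}\right)} = \frac{1}{\frac{9}{34}} = \frac{34}{9}$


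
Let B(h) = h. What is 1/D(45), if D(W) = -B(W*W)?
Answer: -1/2025 ≈ -0.00049383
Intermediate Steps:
D(W) = -W**2 (D(W) = -W*W = -W**2)
1/D(45) = 1/(-1*45**2) = 1/(-1*2025) = 1/(-2025) = -1/2025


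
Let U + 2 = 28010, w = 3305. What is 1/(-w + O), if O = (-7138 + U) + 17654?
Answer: 1/35219 ≈ 2.8394e-5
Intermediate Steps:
U = 28008 (U = -2 + 28010 = 28008)
O = 38524 (O = (-7138 + 28008) + 17654 = 20870 + 17654 = 38524)
1/(-w + O) = 1/(-1*3305 + 38524) = 1/(-3305 + 38524) = 1/35219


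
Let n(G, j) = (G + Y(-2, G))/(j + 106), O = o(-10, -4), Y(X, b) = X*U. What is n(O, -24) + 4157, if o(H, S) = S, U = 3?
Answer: 170432/41 ≈ 4156.9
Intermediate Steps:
Y(X, b) = 3*X (Y(X, b) = X*3 = 3*X)
O = -4
n(G, j) = (-6 + G)/(106 + j) (n(G, j) = (G + 3*(-2))/(j + 106) = (G - 6)/(106 + j) = (-6 + G)/(106 + j))
n(O, -24) + 4157 = (-6 - 4)/(106 - 24) + 4157 = -10/82 + 4157 = (1/82)*(-10) + 4157 = -5/41 + 4157 = 170432/41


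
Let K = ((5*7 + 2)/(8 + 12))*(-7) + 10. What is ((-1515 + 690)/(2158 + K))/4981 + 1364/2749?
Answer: 97595485328/196724012223 ≈ 0.49610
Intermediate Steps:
K = -59/20 (K = ((35 + 2)/20)*(-7) + 10 = (37*(1/20))*(-7) + 10 = (37/20)*(-7) + 10 = -259/20 + 10 = -59/20 ≈ -2.9500)
((-1515 + 690)/(2158 + K))/4981 + 1364/2749 = ((-1515 + 690)/(2158 - 59/20))/4981 + 1364/2749 = -825/43101/20*(1/4981) + 1364*(1/2749) = -825*20/43101*(1/4981) + 1364/2749 = -5500/14367*1/4981 + 1364/2749 = -5500/71562027 + 1364/2749 = 97595485328/196724012223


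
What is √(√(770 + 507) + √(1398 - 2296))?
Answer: √(√1277 + I*√898) ≈ 6.4176 + 2.3347*I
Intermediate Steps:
√(√(770 + 507) + √(1398 - 2296)) = √(√1277 + √(-898)) = √(√1277 + I*√898)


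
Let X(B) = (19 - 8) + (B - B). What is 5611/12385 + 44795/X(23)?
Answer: 554847796/136235 ≈ 4072.7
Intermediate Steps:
X(B) = 11 (X(B) = 11 + 0 = 11)
5611/12385 + 44795/X(23) = 5611/12385 + 44795/11 = 554847796/136235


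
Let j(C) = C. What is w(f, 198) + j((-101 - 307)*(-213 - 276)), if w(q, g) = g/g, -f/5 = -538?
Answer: 199513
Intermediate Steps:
f = 2690 (f = -5*(-538) = 2690)
w(q, g) = 1
w(f, 198) + j((-101 - 307)*(-213 - 276)) = 1 + (-101 - 307)*(-213 - 276) = 1 - 408*(-489) = 1 + 199512 = 199513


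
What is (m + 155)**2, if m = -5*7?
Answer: 14400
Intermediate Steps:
m = -35
(m + 155)**2 = (-35 + 155)**2 = 120**2 = 14400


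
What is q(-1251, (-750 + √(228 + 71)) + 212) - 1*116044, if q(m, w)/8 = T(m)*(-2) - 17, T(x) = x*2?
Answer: -76148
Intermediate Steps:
T(x) = 2*x
q(m, w) = -136 - 32*m (q(m, w) = 8*((2*m)*(-2) - 17) = 8*(-4*m - 17) = 8*(-17 - 4*m) = -136 - 32*m)
q(-1251, (-750 + √(228 + 71)) + 212) - 1*116044 = (-136 - 32*(-1251)) - 1*116044 = (-136 + 40032) - 116044 = 39896 - 116044 = -76148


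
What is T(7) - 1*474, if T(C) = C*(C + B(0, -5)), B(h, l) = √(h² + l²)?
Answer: -390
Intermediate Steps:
T(C) = C*(5 + C) (T(C) = C*(C + √(0² + (-5)²)) = C*(C + √(0 + 25)) = C*(C + √25) = C*(C + 5) = C*(5 + C))
T(7) - 1*474 = 7*(5 + 7) - 1*474 = 7*12 - 474 = 84 - 474 = -390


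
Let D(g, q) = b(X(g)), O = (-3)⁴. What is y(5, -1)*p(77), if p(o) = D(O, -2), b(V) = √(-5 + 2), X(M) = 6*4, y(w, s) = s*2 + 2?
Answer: 0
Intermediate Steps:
y(w, s) = 2 + 2*s (y(w, s) = 2*s + 2 = 2 + 2*s)
X(M) = 24
b(V) = I*√3 (b(V) = √(-3) = I*√3)
O = 81
D(g, q) = I*√3
p(o) = I*√3
y(5, -1)*p(77) = (2 + 2*(-1))*(I*√3) = (2 - 2)*(I*√3) = 0*(I*√3) = 0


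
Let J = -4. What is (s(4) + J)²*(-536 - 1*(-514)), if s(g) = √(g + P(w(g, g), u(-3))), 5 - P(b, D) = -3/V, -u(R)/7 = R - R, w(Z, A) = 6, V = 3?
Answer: -572 + 176*√10 ≈ -15.439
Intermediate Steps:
u(R) = 0 (u(R) = -7*(R - R) = -7*0 = 0)
P(b, D) = 6 (P(b, D) = 5 - (-3)/3 = 5 - 1*(-1) = 5 + 1 = 6)
s(g) = √(6 + g) (s(g) = √(g + 6) = √(6 + g))
(s(4) + J)²*(-536 - 1*(-514)) = (√(6 + 4) - 4)²*(-536 - 1*(-514)) = (√10 - 4)²*(-536 + 514) = (-4 + √10)²*(-22) = -22*(-4 + √10)²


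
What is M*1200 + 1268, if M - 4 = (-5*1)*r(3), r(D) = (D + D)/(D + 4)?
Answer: 6476/7 ≈ 925.14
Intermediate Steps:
r(D) = 2*D/(4 + D) (r(D) = (2*D)/(4 + D) = 2*D/(4 + D))
M = -2/7 (M = 4 + (-5*1)*(2*3/(4 + 3)) = 4 - 10*3/7 = 4 - 5*6/7 = 4 - 30/7 = -2/7 ≈ -0.28571)
M*1200 + 1268 = -2/7*1200 + 1268 = -2400/7 + 1268 = 6476/7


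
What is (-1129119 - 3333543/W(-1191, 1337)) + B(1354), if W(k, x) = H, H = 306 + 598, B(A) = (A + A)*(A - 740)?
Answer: 479034529/904 ≈ 5.2991e+5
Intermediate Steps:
B(A) = 2*A*(-740 + A) (B(A) = (2*A)*(-740 + A) = 2*A*(-740 + A))
H = 904
W(k, x) = 904
(-1129119 - 3333543/W(-1191, 1337)) + B(1354) = (-1129119 - 3333543/904) + 2*1354*(-740 + 1354) = (-1129119 - 3333543*1/904) + 2*1354*614 = (-1129119 - 3333543/904) + 1662712 = -1024057119/904 + 1662712 = 479034529/904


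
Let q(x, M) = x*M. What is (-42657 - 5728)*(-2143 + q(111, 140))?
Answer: -648213845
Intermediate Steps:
q(x, M) = M*x
(-42657 - 5728)*(-2143 + q(111, 140)) = (-42657 - 5728)*(-2143 + 140*111) = -48385*(-2143 + 15540) = -48385*13397 = -648213845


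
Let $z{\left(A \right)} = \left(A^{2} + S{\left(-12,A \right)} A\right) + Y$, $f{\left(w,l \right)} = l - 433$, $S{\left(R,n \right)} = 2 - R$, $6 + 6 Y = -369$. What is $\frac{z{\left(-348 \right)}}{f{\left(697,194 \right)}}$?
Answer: $- \frac{232339}{478} \approx -486.06$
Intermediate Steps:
$Y = - \frac{125}{2}$ ($Y = -1 + \frac{1}{6} \left(-369\right) = -1 - \frac{123}{2} = - \frac{125}{2} \approx -62.5$)
$f{\left(w,l \right)} = -433 + l$ ($f{\left(w,l \right)} = l - 433 = -433 + l$)
$z{\left(A \right)} = - \frac{125}{2} + A^{2} + 14 A$ ($z{\left(A \right)} = \left(A^{2} + \left(2 - -12\right) A\right) - \frac{125}{2} = \left(A^{2} + \left(2 + 12\right) A\right) - \frac{125}{2} = \left(A^{2} + 14 A\right) - \frac{125}{2} = - \frac{125}{2} + A^{2} + 14 A$)
$\frac{z{\left(-348 \right)}}{f{\left(697,194 \right)}} = \frac{- \frac{125}{2} + \left(-348\right)^{2} + 14 \left(-348\right)}{-433 + 194} = \frac{- \frac{125}{2} + 121104 - 4872}{-239} = \frac{232339}{2} \left(- \frac{1}{239}\right) = - \frac{232339}{478}$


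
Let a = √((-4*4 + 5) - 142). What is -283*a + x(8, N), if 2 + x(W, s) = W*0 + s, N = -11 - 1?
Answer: -14 - 849*I*√17 ≈ -14.0 - 3500.5*I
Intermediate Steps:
N = -12
x(W, s) = -2 + s (x(W, s) = -2 + (W*0 + s) = -2 + (0 + s) = -2 + s)
a = 3*I*√17 (a = √((-16 + 5) - 142) = √(-11 - 142) = √(-153) = 3*I*√17 ≈ 12.369*I)
-283*a + x(8, N) = -849*I*√17 + (-2 - 12) = -849*I*√17 - 14 = -14 - 849*I*√17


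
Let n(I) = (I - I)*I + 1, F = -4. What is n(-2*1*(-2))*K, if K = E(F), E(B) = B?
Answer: -4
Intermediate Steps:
n(I) = 1 (n(I) = 0*I + 1 = 0 + 1 = 1)
K = -4
n(-2*1*(-2))*K = 1*(-4) = -4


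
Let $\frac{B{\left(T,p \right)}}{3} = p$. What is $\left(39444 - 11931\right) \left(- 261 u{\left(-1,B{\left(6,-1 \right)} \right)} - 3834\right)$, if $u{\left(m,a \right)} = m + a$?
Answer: $-76761270$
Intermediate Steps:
$B{\left(T,p \right)} = 3 p$
$u{\left(m,a \right)} = a + m$
$\left(39444 - 11931\right) \left(- 261 u{\left(-1,B{\left(6,-1 \right)} \right)} - 3834\right) = \left(39444 - 11931\right) \left(- 261 \left(3 \left(-1\right) - 1\right) - 3834\right) = 27513 \left(- 261 \left(-3 - 1\right) - 3834\right) = 27513 \left(\left(-261\right) \left(-4\right) - 3834\right) = 27513 \left(1044 - 3834\right) = 27513 \left(-2790\right) = -76761270$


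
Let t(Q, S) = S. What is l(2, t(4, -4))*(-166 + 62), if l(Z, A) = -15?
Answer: 1560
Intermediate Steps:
l(2, t(4, -4))*(-166 + 62) = -15*(-166 + 62) = -15*(-104) = 1560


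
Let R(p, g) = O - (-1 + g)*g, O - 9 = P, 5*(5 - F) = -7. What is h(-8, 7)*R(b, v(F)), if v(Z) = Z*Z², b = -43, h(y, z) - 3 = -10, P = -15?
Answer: 7488177018/15625 ≈ 4.7924e+5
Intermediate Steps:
h(y, z) = -7 (h(y, z) = 3 - 10 = -7)
F = 32/5 (F = 5 - ⅕*(-7) = 5 + 7/5 = 32/5 ≈ 6.4000)
O = -6 (O = 9 - 15 = -6)
v(Z) = Z³
R(p, g) = -6 - g*(-1 + g) (R(p, g) = -6 - (-1 + g)*g = -6 - g*(-1 + g))
h(-8, 7)*R(b, v(F)) = -7*(-6 + (32/5)³ - ((32/5)³)²) = -7*(-6 + 32768/125 - (32768/125)²) = -7*(-6 + 32768/125 - 1*1073741824/15625) = -7*(-6 + 32768/125 - 1073741824/15625) = -7*(-1069739574/15625) = 7488177018/15625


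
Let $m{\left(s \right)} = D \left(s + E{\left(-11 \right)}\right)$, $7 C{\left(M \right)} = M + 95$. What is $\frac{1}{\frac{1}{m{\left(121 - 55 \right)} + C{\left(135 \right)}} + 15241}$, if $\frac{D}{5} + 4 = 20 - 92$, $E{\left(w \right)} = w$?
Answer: $\frac{146070}{2226252863} \approx 6.5612 \cdot 10^{-5}$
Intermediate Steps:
$C{\left(M \right)} = \frac{95}{7} + \frac{M}{7}$ ($C{\left(M \right)} = \frac{M + 95}{7} = \frac{95 + M}{7} = \frac{95}{7} + \frac{M}{7}$)
$D = -380$ ($D = -20 + 5 \left(20 - 92\right) = -20 + 5 \left(-72\right) = -20 - 360 = -380$)
$m{\left(s \right)} = 4180 - 380 s$ ($m{\left(s \right)} = - 380 \left(s - 11\right) = - 380 \left(-11 + s\right) = 4180 - 380 s$)
$\frac{1}{\frac{1}{m{\left(121 - 55 \right)} + C{\left(135 \right)}} + 15241} = \frac{1}{\frac{1}{\left(4180 - 380 \left(121 - 55\right)\right) + \left(\frac{95}{7} + \frac{1}{7} \cdot 135\right)} + 15241} = \frac{1}{\frac{1}{\left(4180 - 380 \left(121 - 55\right)\right) + \left(\frac{95}{7} + \frac{135}{7}\right)} + 15241} = \frac{1}{\frac{1}{\left(4180 - 25080\right) + \frac{230}{7}} + 15241} = \frac{1}{\frac{1}{-20900 + \frac{230}{7}} + 15241} = \frac{1}{\frac{1}{- \frac{146070}{7}} + 15241} = \frac{1}{- \frac{7}{146070} + 15241} = \frac{1}{\frac{2226252863}{146070}} = \frac{146070}{2226252863}$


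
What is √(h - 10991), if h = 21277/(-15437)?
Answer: 16*I*√10232400013/15437 ≈ 104.84*I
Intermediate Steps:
h = -21277/15437 (h = 21277*(-1/15437) = -21277/15437 ≈ -1.3783)
√(h - 10991) = √(-21277/15437 - 10991) = √(-169689344/15437) = 16*I*√10232400013/15437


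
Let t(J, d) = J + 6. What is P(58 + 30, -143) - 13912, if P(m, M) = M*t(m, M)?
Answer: -27354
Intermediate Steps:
t(J, d) = 6 + J
P(m, M) = M*(6 + m)
P(58 + 30, -143) - 13912 = -143*(6 + (58 + 30)) - 13912 = -143*(6 + 88) - 13912 = -143*94 - 13912 = -13442 - 13912 = -27354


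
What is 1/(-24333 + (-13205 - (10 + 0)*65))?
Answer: -1/38188 ≈ -2.6186e-5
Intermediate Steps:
1/(-24333 + (-13205 - (10 + 0)*65)) = 1/(-24333 + (-13205 - 10*65)) = 1/(-24333 + (-13205 - 1*650)) = 1/(-24333 + (-13205 - 650)) = 1/(-24333 - 13855) = 1/(-38188) = -1/38188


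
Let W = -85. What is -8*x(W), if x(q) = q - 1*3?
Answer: 704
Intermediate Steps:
x(q) = -3 + q (x(q) = q - 3 = -3 + q)
-8*x(W) = -8*(-3 - 85) = -8*(-88) = 704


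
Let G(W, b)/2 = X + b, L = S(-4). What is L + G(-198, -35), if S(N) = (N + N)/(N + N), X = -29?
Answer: -127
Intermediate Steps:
S(N) = 1 (S(N) = (2*N)/((2*N)) = (2*N)*(1/(2*N)) = 1)
L = 1
G(W, b) = -58 + 2*b (G(W, b) = 2*(-29 + b) = -58 + 2*b)
L + G(-198, -35) = 1 + (-58 + 2*(-35)) = 1 + (-58 - 70) = 1 - 128 = -127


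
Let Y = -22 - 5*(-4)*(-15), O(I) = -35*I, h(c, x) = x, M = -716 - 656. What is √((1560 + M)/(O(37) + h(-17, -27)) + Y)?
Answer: 2*I*√35187674/661 ≈ 17.948*I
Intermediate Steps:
M = -1372
Y = -322 (Y = -22 + 20*(-15) = -22 - 300 = -322)
√((1560 + M)/(O(37) + h(-17, -27)) + Y) = √((1560 - 1372)/(-35*37 - 27) - 322) = √(188/(-1295 - 27) - 322) = √(188/(-1322) - 322) = √(188*(-1/1322) - 322) = √(-94/661 - 322) = √(-212936/661) = 2*I*√35187674/661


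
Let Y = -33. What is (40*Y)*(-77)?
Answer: 101640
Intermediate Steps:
(40*Y)*(-77) = (40*(-33))*(-77) = -1320*(-77) = 101640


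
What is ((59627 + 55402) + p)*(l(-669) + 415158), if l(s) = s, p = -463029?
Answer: -144242172000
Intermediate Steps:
((59627 + 55402) + p)*(l(-669) + 415158) = ((59627 + 55402) - 463029)*(-669 + 415158) = (115029 - 463029)*414489 = -348000*414489 = -144242172000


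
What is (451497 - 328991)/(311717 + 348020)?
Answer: 122506/659737 ≈ 0.18569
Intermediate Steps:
(451497 - 328991)/(311717 + 348020) = 122506/659737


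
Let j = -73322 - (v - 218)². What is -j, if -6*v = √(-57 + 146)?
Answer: 4350545/36 + 218*√89/3 ≈ 1.2153e+5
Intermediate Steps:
v = -√89/6 (v = -√(-57 + 146)/6 = -√89/6 ≈ -1.5723)
j = -73322 - (-218 - √89/6)² (j = -73322 - (-√89/6 - 218)² = -73322 - (-218 - √89/6)² ≈ -1.2153e+5)
-j = -(-4350545/36 - 218*√89/3) = 4350545/36 + 218*√89/3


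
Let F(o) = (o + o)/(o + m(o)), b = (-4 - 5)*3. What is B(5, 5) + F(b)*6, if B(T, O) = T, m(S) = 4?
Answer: 439/23 ≈ 19.087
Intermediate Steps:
b = -27 (b = -9*3 = -27)
F(o) = 2*o/(4 + o) (F(o) = (o + o)/(o + 4) = (2*o)/(4 + o) = 2*o/(4 + o))
B(5, 5) + F(b)*6 = 5 + (2*(-27)/(4 - 27))*6 = 5 + (2*(-27)/(-23))*6 = 5 + (2*(-27)*(-1/23))*6 = 5 + (54/23)*6 = 5 + 324/23 = 439/23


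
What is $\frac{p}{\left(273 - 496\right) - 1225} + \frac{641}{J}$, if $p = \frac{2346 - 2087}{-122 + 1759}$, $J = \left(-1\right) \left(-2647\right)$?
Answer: $\frac{1518725443}{6274385272} \approx 0.24205$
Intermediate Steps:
$J = 2647$
$p = \frac{259}{1637} \approx 0.15822$
$\frac{p}{\left(273 - 496\right) - 1225} + \frac{641}{J} = \frac{259}{1637 \left(\left(273 - 496\right) - 1225\right)} + \frac{641}{2647} = \frac{259}{1637 \left(-223 - 1225\right)} + 641 \cdot \frac{1}{2647} = \frac{259}{1637 \left(-1448\right)} + \frac{641}{2647} = \frac{259}{1637} \left(- \frac{1}{1448}\right) + \frac{641}{2647} = - \frac{259}{2370376} + \frac{641}{2647} = \frac{1518725443}{6274385272}$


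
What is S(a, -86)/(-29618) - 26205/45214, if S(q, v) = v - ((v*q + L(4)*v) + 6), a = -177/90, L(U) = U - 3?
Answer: -2880829543/5021805945 ≈ -0.57366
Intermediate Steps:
L(U) = -3 + U
a = -59/30 (a = -177*1/90 = -59/30 ≈ -1.9667)
S(q, v) = -6 - q*v (S(q, v) = v - ((v*q + (-3 + 4)*v) + 6) = v - ((q*v + 1*v) + 6) = v - ((q*v + v) + 6) = v - ((v + q*v) + 6) = v - (6 + v + q*v) = v + (-6 - v - q*v) = -6 - q*v)
S(a, -86)/(-29618) - 26205/45214 = (-6 - 1*(-59/30)*(-86))/(-29618) - 26205/45214 = (-6 - 2537/15)*(-1/29618) - 26205*1/45214 = -2627/15*(-1/29618) - 26205/45214 = 2627/444270 - 26205/45214 = -2880829543/5021805945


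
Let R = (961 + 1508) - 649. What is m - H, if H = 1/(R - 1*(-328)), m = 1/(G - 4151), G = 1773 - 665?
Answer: -29/36516 ≈ -0.00079417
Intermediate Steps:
G = 1108
m = -1/3043 (m = 1/(1108 - 4151) = 1/(-3043) = -1/3043 ≈ -0.00032862)
R = 1820 (R = 2469 - 649 = 1820)
H = 1/2148 (H = 1/(1820 - 1*(-328)) = 1/(1820 + 328) = 1/2148 ≈ 0.00046555)
m - H = -1/3043 - 1*1/2148 = -1/3043 - 1/2148 = -29/36516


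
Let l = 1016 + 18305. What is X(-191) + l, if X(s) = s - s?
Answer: 19321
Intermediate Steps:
l = 19321
X(s) = 0
X(-191) + l = 0 + 19321 = 19321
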